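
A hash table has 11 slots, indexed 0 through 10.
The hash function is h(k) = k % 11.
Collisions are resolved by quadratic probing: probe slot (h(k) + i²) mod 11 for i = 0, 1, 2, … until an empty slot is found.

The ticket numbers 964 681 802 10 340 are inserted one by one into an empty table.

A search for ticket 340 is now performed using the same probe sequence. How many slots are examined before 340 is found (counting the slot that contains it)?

Insert 964: h=7, slot 7 empty → index 7.
Insert 681: h=10, slot 10 empty → index 10.
Insert 802: h=10, slot 10 occupied → index 0.
Insert 10: h=10, slots 10,0 occupied → index 3.
Insert 340: h=10, slots 10,0,3 occupied → index 8.
Table: [802, _, _, 10, _, _, _, 964, 340, _, 681]
Lookup 340: h=10, probe 10,0,3,8 → found at 8.

4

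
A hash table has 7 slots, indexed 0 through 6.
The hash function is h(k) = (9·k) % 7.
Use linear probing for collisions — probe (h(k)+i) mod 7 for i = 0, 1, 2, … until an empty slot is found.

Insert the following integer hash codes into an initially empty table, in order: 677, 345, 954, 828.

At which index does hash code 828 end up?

677 hashes to 3; slot 3 is free → place at 3.
345 hashes to 4; slot 4 is free → place at 4.
954 hashes to 4; 4 taken → place at 5.
828 hashes to 4; 4,5 taken → place at 6.
Table: [—, —, —, 677, 345, 954, 828]

6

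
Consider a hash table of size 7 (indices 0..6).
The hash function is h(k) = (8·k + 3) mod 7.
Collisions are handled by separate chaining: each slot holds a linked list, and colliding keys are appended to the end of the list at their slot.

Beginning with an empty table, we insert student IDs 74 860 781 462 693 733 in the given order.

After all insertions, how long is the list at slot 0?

2

Insert 74: h=0, bucket 0 empty -> new chain.
Insert 860: h=2, bucket 2 empty -> new chain.
Insert 781: h=0, bucket 0 nonempty -> append to chain.
Insert 462: h=3, bucket 3 empty -> new chain.
Insert 693: h=3, bucket 3 nonempty -> append to chain.
Insert 733: h=1, bucket 1 empty -> new chain.
Final buckets:
0: 74 -> 781
1: 733
2: 860
3: 462 -> 693
4: -
5: -
6: -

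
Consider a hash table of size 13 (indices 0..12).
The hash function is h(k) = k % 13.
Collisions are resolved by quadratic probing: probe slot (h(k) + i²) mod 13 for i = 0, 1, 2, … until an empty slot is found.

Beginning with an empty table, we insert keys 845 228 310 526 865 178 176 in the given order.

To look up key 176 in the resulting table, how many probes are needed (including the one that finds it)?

4

845: h=0 -> slot 0
228: h=7 -> slot 7
310: h=11 -> slot 11
526: h=6 -> slot 6
865: h=7, probe 7,8 -> slot 8
178: h=9 -> slot 9
176: h=7, probe 7,8,11,3 -> slot 3
Table: [845, —, —, 176, —, —, 526, 228, 865, 178, —, 310, —]
Lookup 176: h=7, probe 7,8,11,3 → found at 3.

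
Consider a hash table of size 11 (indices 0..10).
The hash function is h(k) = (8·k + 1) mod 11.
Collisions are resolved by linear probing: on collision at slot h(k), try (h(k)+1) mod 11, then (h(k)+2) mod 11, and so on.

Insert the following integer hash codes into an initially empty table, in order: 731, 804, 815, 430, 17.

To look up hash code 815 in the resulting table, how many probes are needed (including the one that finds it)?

2

731: h=8 -> slot 8
804: h=9 -> slot 9
815: h=9, probe 9,10 -> slot 10
430: h=9, probe 9,10,0 -> slot 0
17: h=5 -> slot 5
Table: [430, -, -, -, -, 17, -, -, 731, 804, 815]
Lookup 815: h=9, probe 9,10 → found at 10.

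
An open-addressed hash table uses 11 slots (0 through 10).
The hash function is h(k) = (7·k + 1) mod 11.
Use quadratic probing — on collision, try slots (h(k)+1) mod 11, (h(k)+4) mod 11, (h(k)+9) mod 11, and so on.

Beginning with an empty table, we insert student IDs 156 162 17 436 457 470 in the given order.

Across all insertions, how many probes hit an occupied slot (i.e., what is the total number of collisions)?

156: h=4 => slot 4
162: h=2 => slot 2
17: h=10 => slot 10
436: h=6 => slot 6
457: h=10, probe 10,0 => slot 0
470: h=2, probe 2,3 => slot 3
Table: [457, —, 162, 470, 156, —, 436, —, —, —, 17]

2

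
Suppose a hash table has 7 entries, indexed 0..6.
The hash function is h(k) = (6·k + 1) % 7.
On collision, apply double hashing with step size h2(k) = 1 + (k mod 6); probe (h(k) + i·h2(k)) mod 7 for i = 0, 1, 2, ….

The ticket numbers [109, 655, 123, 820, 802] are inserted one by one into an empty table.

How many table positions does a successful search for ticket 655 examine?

2

109: h=4 -> slot 4
655: h=4, h2=2, probe 4,6 -> slot 6
123: h=4, h2=4, probe 4,1 -> slot 1
820: h=0 -> slot 0
802: h=4, h2=5, probe 4,2 -> slot 2
Table: [820, 123, 802, _, 109, _, 655]
Lookup 655: h=4, h2=2, probe 4,6 → found at 6.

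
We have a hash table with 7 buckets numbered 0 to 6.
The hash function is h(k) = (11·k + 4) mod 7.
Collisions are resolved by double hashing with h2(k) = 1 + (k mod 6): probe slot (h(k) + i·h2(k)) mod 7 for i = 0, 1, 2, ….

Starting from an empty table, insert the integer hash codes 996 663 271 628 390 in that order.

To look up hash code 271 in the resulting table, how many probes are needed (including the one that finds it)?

3

996: h=5 => slot 5
663: h=3 => slot 3
271: h=3, h2=2, probe 3,5,0 => slot 0
628: h=3, h2=5, probe 3,1 => slot 1
390: h=3, h2=1, probe 3,4 => slot 4
Table: [271, 628, —, 663, 390, 996, —]
Lookup 271: h=3, h2=2, probe 3,5,0 → found at 0.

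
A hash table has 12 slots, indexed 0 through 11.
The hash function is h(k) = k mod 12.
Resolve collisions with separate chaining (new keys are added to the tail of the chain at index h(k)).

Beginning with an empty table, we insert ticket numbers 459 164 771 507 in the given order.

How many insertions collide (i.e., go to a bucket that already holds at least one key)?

2

Insert 459: h=3, bucket 3 empty -> new chain.
Insert 164: h=8, bucket 8 empty -> new chain.
Insert 771: h=3, bucket 3 nonempty -> append to chain.
Insert 507: h=3, bucket 3 nonempty -> append to chain.
Final buckets:
0: ∅
1: ∅
2: ∅
3: 459 -> 771 -> 507
4: ∅
5: ∅
6: ∅
7: ∅
8: 164
9: ∅
10: ∅
11: ∅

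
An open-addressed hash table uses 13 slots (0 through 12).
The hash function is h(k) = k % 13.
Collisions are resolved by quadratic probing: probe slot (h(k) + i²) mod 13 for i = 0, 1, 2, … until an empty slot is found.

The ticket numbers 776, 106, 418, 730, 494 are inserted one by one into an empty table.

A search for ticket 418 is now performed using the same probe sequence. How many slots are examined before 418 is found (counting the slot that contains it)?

2

776 hashes to 9; slot 9 is free => place at 9.
106 hashes to 2; slot 2 is free => place at 2.
418 hashes to 2; 2 taken => place at 3.
730 hashes to 2; 2,3 taken => place at 6.
494 hashes to 0; slot 0 is free => place at 0.
Table: [494, —, 106, 418, —, —, 730, —, —, 776, —, —, —]
Lookup 418: h=2, probe 2,3 → found at 3.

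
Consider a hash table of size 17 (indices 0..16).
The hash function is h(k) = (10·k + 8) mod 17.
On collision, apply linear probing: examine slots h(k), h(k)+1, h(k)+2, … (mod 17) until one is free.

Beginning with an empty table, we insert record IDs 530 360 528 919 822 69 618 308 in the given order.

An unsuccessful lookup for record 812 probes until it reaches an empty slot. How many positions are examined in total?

530 hashes to 4; slot 4 is free => place at 4.
360 hashes to 4; 4 taken => place at 5.
528 hashes to 1; slot 1 is free => place at 1.
919 hashes to 1; 1 taken => place at 2.
822 hashes to 0; slot 0 is free => place at 0.
69 hashes to 1; 1,2 taken => place at 3.
618 hashes to 0; 0,1,2,3,4,5 taken => place at 6.
308 hashes to 11; slot 11 is free => place at 11.
Table: [822, 528, 919, 69, 530, 360, 618, _, _, _, _, 308, _, _, _, _, _]
Lookup 812: h=2, probe 2,3,4,5,6,7 → slot 7 empty, not found.

6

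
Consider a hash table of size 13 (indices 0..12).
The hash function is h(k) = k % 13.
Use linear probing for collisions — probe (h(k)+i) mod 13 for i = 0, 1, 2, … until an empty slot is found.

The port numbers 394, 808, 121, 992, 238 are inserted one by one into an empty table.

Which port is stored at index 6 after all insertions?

992

394 hashes to 4; slot 4 is free → place at 4.
808 hashes to 2; slot 2 is free → place at 2.
121 hashes to 4; 4 taken → place at 5.
992 hashes to 4; 4,5 taken → place at 6.
238 hashes to 4; 4,5,6 taken → place at 7.
Table: [—, —, 808, —, 394, 121, 992, 238, —, —, —, —, —]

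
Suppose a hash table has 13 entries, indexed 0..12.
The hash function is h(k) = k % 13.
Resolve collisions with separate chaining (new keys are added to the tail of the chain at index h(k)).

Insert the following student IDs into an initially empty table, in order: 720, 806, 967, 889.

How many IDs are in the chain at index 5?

Insert 720: h=5, bucket 5 empty → new chain.
Insert 806: h=0, bucket 0 empty → new chain.
Insert 967: h=5, bucket 5 nonempty → append to chain.
Insert 889: h=5, bucket 5 nonempty → append to chain.
Final buckets:
0: 806
1: -
2: -
3: -
4: -
5: 720 -> 967 -> 889
6: -
7: -
8: -
9: -
10: -
11: -
12: -

3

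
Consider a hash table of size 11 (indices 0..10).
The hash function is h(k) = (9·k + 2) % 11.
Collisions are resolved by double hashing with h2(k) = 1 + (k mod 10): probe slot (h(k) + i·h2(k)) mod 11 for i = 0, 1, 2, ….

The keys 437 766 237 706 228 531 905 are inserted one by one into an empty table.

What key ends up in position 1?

237

Insert 437: h=8, slot 8 empty -> index 8.
Insert 766: h=10, slot 10 empty -> index 10.
Insert 237: h=1, slot 1 empty -> index 1.
Insert 706: h=9, slot 9 empty -> index 9.
Insert 228: h=8, h2=9, slot 8 occupied -> index 6.
Insert 531: h=7, slot 7 empty -> index 7.
Insert 905: h=7, h2=6, slot 7 occupied -> index 2.
Table: [_, 237, 905, _, _, _, 228, 531, 437, 706, 766]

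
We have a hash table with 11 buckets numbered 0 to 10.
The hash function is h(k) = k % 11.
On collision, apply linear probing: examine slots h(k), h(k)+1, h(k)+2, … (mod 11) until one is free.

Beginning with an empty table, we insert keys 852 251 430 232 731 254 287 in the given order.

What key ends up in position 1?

430

852 hashes to 5; slot 5 is free → place at 5.
251 hashes to 9; slot 9 is free → place at 9.
430 hashes to 1; slot 1 is free → place at 1.
232 hashes to 1; 1 taken → place at 2.
731 hashes to 5; 5 taken → place at 6.
254 hashes to 1; 1,2 taken → place at 3.
287 hashes to 1; 1,2,3 taken → place at 4.
Table: [-, 430, 232, 254, 287, 852, 731, -, -, 251, -]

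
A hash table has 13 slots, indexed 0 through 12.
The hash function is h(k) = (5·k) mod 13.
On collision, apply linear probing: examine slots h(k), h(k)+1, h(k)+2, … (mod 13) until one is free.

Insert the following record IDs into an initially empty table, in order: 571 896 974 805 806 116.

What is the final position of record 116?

12

Insert 571: h=8, slot 8 empty => index 8.
Insert 896: h=8, slot 8 occupied => index 9.
Insert 974: h=8, slots 8,9 occupied => index 10.
Insert 805: h=8, slots 8,9,10 occupied => index 11.
Insert 806: h=0, slot 0 empty => index 0.
Insert 116: h=8, slots 8,9,10,11 occupied => index 12.
Table: [806, -, -, -, -, -, -, -, 571, 896, 974, 805, 116]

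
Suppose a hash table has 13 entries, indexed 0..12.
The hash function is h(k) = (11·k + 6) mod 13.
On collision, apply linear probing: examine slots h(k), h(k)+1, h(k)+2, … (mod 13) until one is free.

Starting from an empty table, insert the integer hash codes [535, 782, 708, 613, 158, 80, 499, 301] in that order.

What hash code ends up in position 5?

535: h=2 -> slot 2
782: h=2, probe 2,3 -> slot 3
708: h=7 -> slot 7
613: h=2, probe 2,3,4 -> slot 4
158: h=2, probe 2,3,4,5 -> slot 5
80: h=2, probe 2,3,4,5,6 -> slot 6
499: h=9 -> slot 9
301: h=2, probe 2,3,4,5,6,7,8 -> slot 8
Table: [., ., 535, 782, 613, 158, 80, 708, 301, 499, ., ., .]

158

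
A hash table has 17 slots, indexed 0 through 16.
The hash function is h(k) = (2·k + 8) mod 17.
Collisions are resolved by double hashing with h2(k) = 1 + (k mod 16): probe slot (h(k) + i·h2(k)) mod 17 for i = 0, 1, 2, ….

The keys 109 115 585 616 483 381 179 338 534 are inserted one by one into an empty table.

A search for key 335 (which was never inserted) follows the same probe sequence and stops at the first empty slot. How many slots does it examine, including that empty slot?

Insert 109: h=5, slot 5 empty → index 5.
Insert 115: h=0, slot 0 empty → index 0.
Insert 585: h=5, h2=10, slot 5 occupied → index 15.
Insert 616: h=16, slot 16 empty → index 16.
Insert 483: h=5, h2=4, slot 5 occupied → index 9.
Insert 381: h=5, h2=14, slot 5 occupied → index 2.
Insert 179: h=9, h2=4, slot 9 occupied → index 13.
Insert 338: h=4, slot 4 empty → index 4.
Insert 534: h=5, h2=7, slot 5 occupied → index 12.
Table: [115, -, 381, -, 338, 109, -, -, -, 483, -, -, 534, 179, -, 585, 616]
Lookup 335: h=15, h2=16, probe 15,14 → slot 14 empty, not found.

2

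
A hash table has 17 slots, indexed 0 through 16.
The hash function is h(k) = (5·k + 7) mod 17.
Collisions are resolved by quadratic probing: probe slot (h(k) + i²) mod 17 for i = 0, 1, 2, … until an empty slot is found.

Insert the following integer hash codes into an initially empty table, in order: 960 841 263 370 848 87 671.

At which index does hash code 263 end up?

0

Insert 960: h=13, slot 13 empty => index 13.
Insert 841: h=13, slot 13 occupied => index 14.
Insert 263: h=13, slots 13,14 occupied => index 0.
Insert 370: h=4, slot 4 empty => index 4.
Insert 848: h=14, slot 14 occupied => index 15.
Insert 87: h=0, slot 0 occupied => index 1.
Insert 671: h=13, slots 13,14,0 occupied => index 5.
Table: [263, 87, -, -, 370, 671, -, -, -, -, -, -, -, 960, 841, 848, -]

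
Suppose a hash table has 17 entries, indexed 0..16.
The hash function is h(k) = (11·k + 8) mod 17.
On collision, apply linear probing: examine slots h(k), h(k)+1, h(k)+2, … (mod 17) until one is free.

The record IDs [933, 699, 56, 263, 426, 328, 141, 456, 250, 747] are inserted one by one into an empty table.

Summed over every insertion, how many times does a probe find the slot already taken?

7

933 hashes to 3; slot 3 is free => place at 3.
699 hashes to 13; slot 13 is free => place at 13.
56 hashes to 12; slot 12 is free => place at 12.
263 hashes to 11; slot 11 is free => place at 11.
426 hashes to 2; slot 2 is free => place at 2.
328 hashes to 12; 12,13 taken => place at 14.
141 hashes to 12; 12,13,14 taken => place at 15.
456 hashes to 9; slot 9 is free => place at 9.
250 hashes to 4; slot 4 is free => place at 4.
747 hashes to 14; 14,15 taken => place at 16.
Table: [—, —, 426, 933, 250, —, —, —, —, 456, —, 263, 56, 699, 328, 141, 747]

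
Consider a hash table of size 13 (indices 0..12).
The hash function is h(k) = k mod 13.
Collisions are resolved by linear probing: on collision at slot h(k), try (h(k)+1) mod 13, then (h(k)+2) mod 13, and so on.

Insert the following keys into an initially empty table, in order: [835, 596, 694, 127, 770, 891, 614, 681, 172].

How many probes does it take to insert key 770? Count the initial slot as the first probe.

835 hashes to 3; slot 3 is free → place at 3.
596 hashes to 11; slot 11 is free → place at 11.
694 hashes to 5; slot 5 is free → place at 5.
127 hashes to 10; slot 10 is free → place at 10.
770 hashes to 3; 3 taken → place at 4.
891 hashes to 7; slot 7 is free → place at 7.
614 hashes to 3; 3,4,5 taken → place at 6.
681 hashes to 5; 5,6,7 taken → place at 8.
172 hashes to 3; 3,4,5,6,7,8 taken → place at 9.
Table: [—, —, —, 835, 770, 694, 614, 891, 681, 172, 127, 596, —]

2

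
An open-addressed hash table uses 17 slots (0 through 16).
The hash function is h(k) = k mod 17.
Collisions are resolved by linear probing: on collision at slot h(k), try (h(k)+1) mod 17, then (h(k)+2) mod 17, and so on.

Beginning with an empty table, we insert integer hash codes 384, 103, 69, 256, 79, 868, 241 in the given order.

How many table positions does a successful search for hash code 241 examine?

Insert 384: h=10, slot 10 empty -> index 10.
Insert 103: h=1, slot 1 empty -> index 1.
Insert 69: h=1, slot 1 occupied -> index 2.
Insert 256: h=1, slots 1,2 occupied -> index 3.
Insert 79: h=11, slot 11 empty -> index 11.
Insert 868: h=1, slots 1,2,3 occupied -> index 4.
Insert 241: h=3, slots 3,4 occupied -> index 5.
Table: [∅, 103, 69, 256, 868, 241, ∅, ∅, ∅, ∅, 384, 79, ∅, ∅, ∅, ∅, ∅]
Lookup 241: h=3, probe 3,4,5 → found at 5.

3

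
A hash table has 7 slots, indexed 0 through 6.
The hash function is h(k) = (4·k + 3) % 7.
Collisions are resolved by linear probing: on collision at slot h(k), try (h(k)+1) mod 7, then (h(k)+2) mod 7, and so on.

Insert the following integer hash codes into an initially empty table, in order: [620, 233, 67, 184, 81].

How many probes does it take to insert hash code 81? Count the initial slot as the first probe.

Insert 620: h=5, slot 5 empty -> index 5.
Insert 233: h=4, slot 4 empty -> index 4.
Insert 67: h=5, slot 5 occupied -> index 6.
Insert 184: h=4, slots 4,5,6 occupied -> index 0.
Insert 81: h=5, slots 5,6,0 occupied -> index 1.
Table: [184, 81, —, —, 233, 620, 67]

4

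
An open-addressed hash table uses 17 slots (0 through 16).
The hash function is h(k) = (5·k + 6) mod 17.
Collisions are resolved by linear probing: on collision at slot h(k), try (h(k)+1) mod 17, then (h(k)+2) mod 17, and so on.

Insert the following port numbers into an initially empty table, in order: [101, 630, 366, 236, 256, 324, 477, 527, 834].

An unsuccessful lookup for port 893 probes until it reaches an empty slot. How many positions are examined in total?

3

101 hashes to 1; slot 1 is free → place at 1.
630 hashes to 11; slot 11 is free → place at 11.
366 hashes to 0; slot 0 is free → place at 0.
236 hashes to 13; slot 13 is free → place at 13.
256 hashes to 11; 11 taken → place at 12.
324 hashes to 11; 11,12,13 taken → place at 14.
477 hashes to 11; 11,12,13,14 taken → place at 15.
527 hashes to 6; slot 6 is free → place at 6.
834 hashes to 11; 11,12,13,14,15 taken → place at 16.
Table: [366, 101, _, _, _, _, 527, _, _, _, _, 630, 256, 236, 324, 477, 834]
Lookup 893: h=0, probe 0,1,2 → slot 2 empty, not found.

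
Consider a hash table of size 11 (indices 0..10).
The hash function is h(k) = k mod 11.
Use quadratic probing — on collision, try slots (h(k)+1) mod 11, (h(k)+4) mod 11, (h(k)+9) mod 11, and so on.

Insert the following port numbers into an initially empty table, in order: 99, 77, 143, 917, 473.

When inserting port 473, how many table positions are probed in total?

99 hashes to 0; slot 0 is free → place at 0.
77 hashes to 0; 0 taken → place at 1.
143 hashes to 0; 0,1 taken → place at 4.
917 hashes to 4; 4 taken → place at 5.
473 hashes to 0; 0,1,4 taken → place at 9.
Table: [99, 77, ., ., 143, 917, ., ., ., 473, .]

4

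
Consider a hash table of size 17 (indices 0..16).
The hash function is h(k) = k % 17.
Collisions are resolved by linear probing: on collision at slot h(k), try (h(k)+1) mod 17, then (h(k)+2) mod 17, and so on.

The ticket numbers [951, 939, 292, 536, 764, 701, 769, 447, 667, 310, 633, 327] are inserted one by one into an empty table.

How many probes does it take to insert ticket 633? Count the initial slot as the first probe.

8

951: h=16 → slot 16
939: h=4 → slot 4
292: h=3 → slot 3
536: h=9 → slot 9
764: h=16, probe 16,0 → slot 0
701: h=4, probe 4,5 → slot 5
769: h=4, probe 4,5,6 → slot 6
447: h=5, probe 5,6,7 → slot 7
667: h=4, probe 4,5,6,7,8 → slot 8
310: h=4, probe 4,5,6,7,8,9,10 → slot 10
633: h=4, probe 4,5,6,7,8,9,10,11 → slot 11
327: h=4, probe 4,5,6,7,8,9,10,11,12 → slot 12
Table: [764, -, -, 292, 939, 701, 769, 447, 667, 536, 310, 633, 327, -, -, -, 951]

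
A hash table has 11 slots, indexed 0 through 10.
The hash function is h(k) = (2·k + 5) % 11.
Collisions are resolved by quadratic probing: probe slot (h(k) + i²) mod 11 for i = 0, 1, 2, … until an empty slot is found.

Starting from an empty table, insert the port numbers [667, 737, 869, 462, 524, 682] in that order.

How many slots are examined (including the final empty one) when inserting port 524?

667 hashes to 8; slot 8 is free → place at 8.
737 hashes to 5; slot 5 is free → place at 5.
869 hashes to 5; 5 taken → place at 6.
462 hashes to 5; 5,6 taken → place at 9.
524 hashes to 8; 8,9 taken → place at 1.
682 hashes to 5; 5,6,9 taken → place at 3.
Table: [—, 524, —, 682, —, 737, 869, —, 667, 462, —]

3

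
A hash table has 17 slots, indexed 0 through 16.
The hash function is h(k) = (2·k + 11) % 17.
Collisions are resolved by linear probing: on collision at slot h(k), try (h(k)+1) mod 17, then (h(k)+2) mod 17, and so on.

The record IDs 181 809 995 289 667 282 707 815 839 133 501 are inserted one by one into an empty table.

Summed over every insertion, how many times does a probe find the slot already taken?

4

Insert 181: h=16, slot 16 empty => index 16.
Insert 809: h=14, slot 14 empty => index 14.
Insert 995: h=12, slot 12 empty => index 12.
Insert 289: h=11, slot 11 empty => index 11.
Insert 667: h=2, slot 2 empty => index 2.
Insert 282: h=14, slot 14 occupied => index 15.
Insert 707: h=14, slots 14,15,16 occupied => index 0.
Insert 815: h=9, slot 9 empty => index 9.
Insert 839: h=6, slot 6 empty => index 6.
Insert 133: h=5, slot 5 empty => index 5.
Insert 501: h=10, slot 10 empty => index 10.
Table: [707, —, 667, —, —, 133, 839, —, —, 815, 501, 289, 995, —, 809, 282, 181]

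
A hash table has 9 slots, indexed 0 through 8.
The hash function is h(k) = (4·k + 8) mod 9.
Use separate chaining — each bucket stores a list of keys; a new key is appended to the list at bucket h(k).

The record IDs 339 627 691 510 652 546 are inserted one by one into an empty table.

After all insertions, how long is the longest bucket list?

339 -> bucket 5
627 -> bucket 5 (collision)
691 -> bucket 0
510 -> bucket 5 (collision)
652 -> bucket 6
546 -> bucket 5 (collision)
Final buckets:
0: 691
1: ∅
2: ∅
3: ∅
4: ∅
5: 339 -> 627 -> 510 -> 546
6: 652
7: ∅
8: ∅

4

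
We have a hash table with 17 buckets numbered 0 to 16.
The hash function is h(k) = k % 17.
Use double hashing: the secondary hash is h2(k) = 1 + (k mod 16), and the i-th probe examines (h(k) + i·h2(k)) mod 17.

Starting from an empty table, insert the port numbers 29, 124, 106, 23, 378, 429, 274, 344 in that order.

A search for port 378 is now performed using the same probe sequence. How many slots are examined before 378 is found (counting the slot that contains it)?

Insert 29: h=12, slot 12 empty → index 12.
Insert 124: h=5, slot 5 empty → index 5.
Insert 106: h=4, slot 4 empty → index 4.
Insert 23: h=6, slot 6 empty → index 6.
Insert 378: h=4, h2=11, slot 4 occupied → index 15.
Insert 429: h=4, h2=14, slot 4 occupied → index 1.
Insert 274: h=2, slot 2 empty → index 2.
Insert 344: h=4, h2=9, slot 4 occupied → index 13.
Table: [-, 429, 274, -, 106, 124, 23, -, -, -, -, -, 29, 344, -, 378, -]
Lookup 378: h=4, h2=11, probe 4,15 → found at 15.

2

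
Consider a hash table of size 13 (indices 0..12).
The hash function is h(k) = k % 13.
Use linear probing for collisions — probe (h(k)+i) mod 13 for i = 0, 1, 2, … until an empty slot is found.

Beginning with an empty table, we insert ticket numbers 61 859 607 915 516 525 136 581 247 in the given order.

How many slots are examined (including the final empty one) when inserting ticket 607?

61 hashes to 9; slot 9 is free → place at 9.
859 hashes to 1; slot 1 is free → place at 1.
607 hashes to 9; 9 taken → place at 10.
915 hashes to 5; slot 5 is free → place at 5.
516 hashes to 9; 9,10 taken → place at 11.
525 hashes to 5; 5 taken → place at 6.
136 hashes to 6; 6 taken → place at 7.
581 hashes to 9; 9,10,11 taken → place at 12.
247 hashes to 0; slot 0 is free → place at 0.
Table: [247, 859, ∅, ∅, ∅, 915, 525, 136, ∅, 61, 607, 516, 581]

2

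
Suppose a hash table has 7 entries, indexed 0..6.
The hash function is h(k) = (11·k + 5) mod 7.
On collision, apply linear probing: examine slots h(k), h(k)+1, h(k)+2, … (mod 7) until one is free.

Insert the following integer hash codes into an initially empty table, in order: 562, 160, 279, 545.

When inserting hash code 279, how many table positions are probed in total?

562: h=6 => slot 6
160: h=1 => slot 1
279: h=1, probe 1,2 => slot 2
545: h=1, probe 1,2,3 => slot 3
Table: [_, 160, 279, 545, _, _, 562]

2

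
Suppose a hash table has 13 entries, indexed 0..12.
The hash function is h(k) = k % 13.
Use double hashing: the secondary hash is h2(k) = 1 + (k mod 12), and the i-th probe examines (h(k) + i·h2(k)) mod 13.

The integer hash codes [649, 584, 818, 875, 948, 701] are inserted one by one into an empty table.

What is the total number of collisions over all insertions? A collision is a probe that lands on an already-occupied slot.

4

649: h=12 → slot 12
584: h=12, h2=9, probe 12,8 → slot 8
818: h=12, h2=3, probe 12,2 → slot 2
875: h=4 → slot 4
948: h=12, h2=1, probe 12,0 → slot 0
701: h=12, h2=6, probe 12,5 → slot 5
Table: [948, —, 818, —, 875, 701, —, —, 584, —, —, —, 649]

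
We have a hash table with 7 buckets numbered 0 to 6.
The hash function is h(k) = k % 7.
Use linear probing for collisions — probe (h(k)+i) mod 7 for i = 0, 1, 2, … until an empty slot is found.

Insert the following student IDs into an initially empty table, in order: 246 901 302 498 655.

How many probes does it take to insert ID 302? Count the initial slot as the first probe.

246: h=1 → slot 1
901: h=5 → slot 5
302: h=1, probe 1,2 → slot 2
498: h=1, probe 1,2,3 → slot 3
655: h=4 → slot 4
Table: [-, 246, 302, 498, 655, 901, -]

2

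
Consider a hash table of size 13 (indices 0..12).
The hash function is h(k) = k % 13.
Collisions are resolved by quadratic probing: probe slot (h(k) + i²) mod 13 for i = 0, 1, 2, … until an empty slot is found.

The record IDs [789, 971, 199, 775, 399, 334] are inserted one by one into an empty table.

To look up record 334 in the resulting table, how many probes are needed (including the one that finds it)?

Insert 789: h=9, slot 9 empty → index 9.
Insert 971: h=9, slot 9 occupied → index 10.
Insert 199: h=4, slot 4 empty → index 4.
Insert 775: h=8, slot 8 empty → index 8.
Insert 399: h=9, slots 9,10 occupied → index 0.
Insert 334: h=9, slots 9,10,0 occupied → index 5.
Table: [399, -, -, -, 199, 334, -, -, 775, 789, 971, -, -]
Lookup 334: h=9, probe 9,10,0,5 → found at 5.

4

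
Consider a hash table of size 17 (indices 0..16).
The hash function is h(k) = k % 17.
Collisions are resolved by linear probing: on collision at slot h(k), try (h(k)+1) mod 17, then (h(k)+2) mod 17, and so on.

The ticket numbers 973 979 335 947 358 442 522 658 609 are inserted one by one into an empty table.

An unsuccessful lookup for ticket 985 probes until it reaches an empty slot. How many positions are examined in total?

Insert 973: h=4, slot 4 empty → index 4.
Insert 979: h=10, slot 10 empty → index 10.
Insert 335: h=12, slot 12 empty → index 12.
Insert 947: h=12, slot 12 occupied → index 13.
Insert 358: h=1, slot 1 empty → index 1.
Insert 442: h=0, slot 0 empty → index 0.
Insert 522: h=12, slots 12,13 occupied → index 14.
Insert 658: h=12, slots 12,13,14 occupied → index 15.
Insert 609: h=14, slots 14,15 occupied → index 16.
Table: [442, 358, -, -, 973, -, -, -, -, -, 979, -, 335, 947, 522, 658, 609]
Lookup 985: h=16, probe 16,0,1,2 → slot 2 empty, not found.

4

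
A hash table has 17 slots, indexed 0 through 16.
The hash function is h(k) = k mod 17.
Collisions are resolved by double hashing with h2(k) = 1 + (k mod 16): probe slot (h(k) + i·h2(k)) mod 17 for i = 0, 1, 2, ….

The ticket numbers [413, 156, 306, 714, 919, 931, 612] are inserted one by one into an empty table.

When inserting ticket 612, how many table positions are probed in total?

3

413: h=5 -> slot 5
156: h=3 -> slot 3
306: h=0 -> slot 0
714: h=0, h2=11, probe 0,11 -> slot 11
919: h=1 -> slot 1
931: h=13 -> slot 13
612: h=0, h2=5, probe 0,5,10 -> slot 10
Table: [306, 919, ∅, 156, ∅, 413, ∅, ∅, ∅, ∅, 612, 714, ∅, 931, ∅, ∅, ∅]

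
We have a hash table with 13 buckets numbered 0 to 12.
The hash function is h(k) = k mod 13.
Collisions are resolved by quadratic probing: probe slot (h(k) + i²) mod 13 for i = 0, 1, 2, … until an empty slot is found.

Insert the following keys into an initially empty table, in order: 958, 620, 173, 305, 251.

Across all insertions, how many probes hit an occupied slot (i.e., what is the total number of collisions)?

2

Insert 958: h=9, slot 9 empty -> index 9.
Insert 620: h=9, slot 9 occupied -> index 10.
Insert 173: h=4, slot 4 empty -> index 4.
Insert 305: h=6, slot 6 empty -> index 6.
Insert 251: h=4, slot 4 occupied -> index 5.
Table: [-, -, -, -, 173, 251, 305, -, -, 958, 620, -, -]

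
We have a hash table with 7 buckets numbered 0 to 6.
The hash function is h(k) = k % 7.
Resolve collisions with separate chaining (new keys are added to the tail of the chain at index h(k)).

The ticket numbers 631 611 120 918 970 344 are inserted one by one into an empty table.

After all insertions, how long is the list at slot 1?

4

Insert 631: h=1, bucket 1 empty → new chain.
Insert 611: h=2, bucket 2 empty → new chain.
Insert 120: h=1, bucket 1 nonempty → append to chain.
Insert 918: h=1, bucket 1 nonempty → append to chain.
Insert 970: h=4, bucket 4 empty → new chain.
Insert 344: h=1, bucket 1 nonempty → append to chain.
Final buckets:
0: ∅
1: 631 -> 120 -> 918 -> 344
2: 611
3: ∅
4: 970
5: ∅
6: ∅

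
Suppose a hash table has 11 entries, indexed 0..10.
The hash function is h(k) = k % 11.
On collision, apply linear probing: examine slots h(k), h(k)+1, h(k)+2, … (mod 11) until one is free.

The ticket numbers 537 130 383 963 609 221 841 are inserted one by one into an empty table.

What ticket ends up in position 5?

537: h=9 => slot 9
130: h=9, probe 9,10 => slot 10
383: h=9, probe 9,10,0 => slot 0
963: h=6 => slot 6
609: h=4 => slot 4
221: h=1 => slot 1
841: h=5 => slot 5
Table: [383, 221, —, —, 609, 841, 963, —, —, 537, 130]

841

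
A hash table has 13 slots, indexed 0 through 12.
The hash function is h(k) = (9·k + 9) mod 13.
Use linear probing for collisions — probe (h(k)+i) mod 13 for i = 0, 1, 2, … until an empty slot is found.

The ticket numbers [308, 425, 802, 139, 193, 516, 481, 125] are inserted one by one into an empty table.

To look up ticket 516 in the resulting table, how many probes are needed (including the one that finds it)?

5

308: h=12 => slot 12
425: h=12, probe 12,0 => slot 0
802: h=12, probe 12,0,1 => slot 1
139: h=12, probe 12,0,1,2 => slot 2
193: h=4 => slot 4
516: h=12, probe 12,0,1,2,3 => slot 3
481: h=9 => slot 9
125: h=3, probe 3,4,5 => slot 5
Table: [425, 802, 139, 516, 193, 125, ., ., ., 481, ., ., 308]
Lookup 516: h=12, probe 12,0,1,2,3 → found at 3.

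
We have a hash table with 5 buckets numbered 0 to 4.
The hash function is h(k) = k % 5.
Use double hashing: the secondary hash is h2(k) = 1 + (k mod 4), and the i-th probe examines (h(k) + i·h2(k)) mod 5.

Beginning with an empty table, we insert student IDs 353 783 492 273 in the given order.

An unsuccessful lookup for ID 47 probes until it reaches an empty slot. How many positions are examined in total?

353 hashes to 3; slot 3 is free -> place at 3.
783 hashes to 3, h2=4; 3 taken -> place at 2.
492 hashes to 2, h2=1; 2,3 taken -> place at 4.
273 hashes to 3, h2=2; 3 taken -> place at 0.
Table: [273, _, 783, 353, 492]
Lookup 47: h=2, h2=4, probe 2,1 → slot 1 empty, not found.

2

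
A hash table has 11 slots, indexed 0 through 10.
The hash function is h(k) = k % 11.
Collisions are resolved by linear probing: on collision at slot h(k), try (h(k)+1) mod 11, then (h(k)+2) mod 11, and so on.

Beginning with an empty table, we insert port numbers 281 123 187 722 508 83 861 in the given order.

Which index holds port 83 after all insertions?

281 hashes to 6; slot 6 is free → place at 6.
123 hashes to 2; slot 2 is free → place at 2.
187 hashes to 0; slot 0 is free → place at 0.
722 hashes to 7; slot 7 is free → place at 7.
508 hashes to 2; 2 taken → place at 3.
83 hashes to 6; 6,7 taken → place at 8.
861 hashes to 3; 3 taken → place at 4.
Table: [187, —, 123, 508, 861, —, 281, 722, 83, —, —]

8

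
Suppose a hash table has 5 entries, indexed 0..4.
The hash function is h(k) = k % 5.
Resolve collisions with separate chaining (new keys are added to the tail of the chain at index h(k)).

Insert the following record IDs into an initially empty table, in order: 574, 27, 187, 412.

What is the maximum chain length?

Insert 574: h=4, bucket 4 empty -> new chain.
Insert 27: h=2, bucket 2 empty -> new chain.
Insert 187: h=2, bucket 2 nonempty -> append to chain.
Insert 412: h=2, bucket 2 nonempty -> append to chain.
Final buckets:
0: -
1: -
2: 27 -> 187 -> 412
3: -
4: 574

3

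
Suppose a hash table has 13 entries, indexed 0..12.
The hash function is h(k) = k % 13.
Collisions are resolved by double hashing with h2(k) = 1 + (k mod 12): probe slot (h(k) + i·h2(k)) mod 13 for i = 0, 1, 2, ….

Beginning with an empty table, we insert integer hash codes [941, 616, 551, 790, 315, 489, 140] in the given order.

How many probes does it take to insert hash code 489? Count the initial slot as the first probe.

3

941 hashes to 5; slot 5 is free -> place at 5.
616 hashes to 5, h2=5; 5 taken -> place at 10.
551 hashes to 5, h2=12; 5 taken -> place at 4.
790 hashes to 10, h2=11; 10 taken -> place at 8.
315 hashes to 3; slot 3 is free -> place at 3.
489 hashes to 8, h2=10; 8,5 taken -> place at 2.
140 hashes to 10, h2=9; 10 taken -> place at 6.
Table: [_, _, 489, 315, 551, 941, 140, _, 790, _, 616, _, _]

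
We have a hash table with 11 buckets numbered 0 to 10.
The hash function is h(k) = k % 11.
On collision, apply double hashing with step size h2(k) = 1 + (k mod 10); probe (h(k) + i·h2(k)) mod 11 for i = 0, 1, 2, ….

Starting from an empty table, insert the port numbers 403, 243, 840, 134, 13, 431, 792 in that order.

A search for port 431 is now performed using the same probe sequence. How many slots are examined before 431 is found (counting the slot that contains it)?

Insert 403: h=7, slot 7 empty → index 7.
Insert 243: h=1, slot 1 empty → index 1.
Insert 840: h=4, slot 4 empty → index 4.
Insert 134: h=2, slot 2 empty → index 2.
Insert 13: h=2, h2=4, slot 2 occupied → index 6.
Insert 431: h=2, h2=2, slots 2,4,6 occupied → index 8.
Insert 792: h=0, slot 0 empty → index 0.
Table: [792, 243, 134, -, 840, -, 13, 403, 431, -, -]
Lookup 431: h=2, h2=2, probe 2,4,6,8 → found at 8.

4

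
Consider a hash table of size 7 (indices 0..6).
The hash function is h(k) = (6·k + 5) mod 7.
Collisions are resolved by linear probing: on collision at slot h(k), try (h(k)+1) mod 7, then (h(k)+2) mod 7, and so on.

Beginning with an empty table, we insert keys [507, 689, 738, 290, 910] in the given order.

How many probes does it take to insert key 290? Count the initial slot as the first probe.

507: h=2 => slot 2
689: h=2, probe 2,3 => slot 3
738: h=2, probe 2,3,4 => slot 4
290: h=2, probe 2,3,4,5 => slot 5
910: h=5, probe 5,6 => slot 6
Table: [—, —, 507, 689, 738, 290, 910]

4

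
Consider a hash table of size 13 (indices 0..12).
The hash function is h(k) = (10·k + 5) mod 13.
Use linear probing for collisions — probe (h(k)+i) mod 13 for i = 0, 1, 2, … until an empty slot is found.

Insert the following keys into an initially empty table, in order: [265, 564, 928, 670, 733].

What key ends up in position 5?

265: h=3 → slot 3
564: h=3, probe 3,4 → slot 4
928: h=3, probe 3,4,5 → slot 5
670: h=10 → slot 10
733: h=3, probe 3,4,5,6 → slot 6
Table: [_, _, _, 265, 564, 928, 733, _, _, _, 670, _, _]

928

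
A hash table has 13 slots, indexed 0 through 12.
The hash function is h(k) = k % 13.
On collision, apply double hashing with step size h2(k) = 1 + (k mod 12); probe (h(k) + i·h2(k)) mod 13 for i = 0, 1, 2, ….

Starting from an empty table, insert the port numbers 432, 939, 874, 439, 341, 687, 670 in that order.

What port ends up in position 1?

874

432 hashes to 3; slot 3 is free => place at 3.
939 hashes to 3, h2=4; 3 taken => place at 7.
874 hashes to 3, h2=11; 3 taken => place at 1.
439 hashes to 10; slot 10 is free => place at 10.
341 hashes to 3, h2=6; 3 taken => place at 9.
687 hashes to 11; slot 11 is free => place at 11.
670 hashes to 7, h2=11; 7 taken => place at 5.
Table: [., 874, ., 432, ., 670, ., 939, ., 341, 439, 687, .]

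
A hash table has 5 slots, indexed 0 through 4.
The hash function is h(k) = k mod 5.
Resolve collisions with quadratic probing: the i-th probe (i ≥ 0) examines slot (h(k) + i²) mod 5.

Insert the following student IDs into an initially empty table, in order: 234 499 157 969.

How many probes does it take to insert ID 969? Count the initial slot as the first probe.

234 hashes to 4; slot 4 is free → place at 4.
499 hashes to 4; 4 taken → place at 0.
157 hashes to 2; slot 2 is free → place at 2.
969 hashes to 4; 4,0 taken → place at 3.
Table: [499, —, 157, 969, 234]

3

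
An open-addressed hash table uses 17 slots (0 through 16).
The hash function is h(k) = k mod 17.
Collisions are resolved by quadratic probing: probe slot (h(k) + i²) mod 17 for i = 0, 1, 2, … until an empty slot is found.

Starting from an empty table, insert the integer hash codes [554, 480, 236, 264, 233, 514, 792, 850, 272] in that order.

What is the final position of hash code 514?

554: h=10 -> slot 10
480: h=4 -> slot 4
236: h=15 -> slot 15
264: h=9 -> slot 9
233: h=12 -> slot 12
514: h=4, probe 4,5 -> slot 5
792: h=10, probe 10,11 -> slot 11
850: h=0 -> slot 0
272: h=0, probe 0,1 -> slot 1
Table: [850, 272, _, _, 480, 514, _, _, _, 264, 554, 792, 233, _, _, 236, _]

5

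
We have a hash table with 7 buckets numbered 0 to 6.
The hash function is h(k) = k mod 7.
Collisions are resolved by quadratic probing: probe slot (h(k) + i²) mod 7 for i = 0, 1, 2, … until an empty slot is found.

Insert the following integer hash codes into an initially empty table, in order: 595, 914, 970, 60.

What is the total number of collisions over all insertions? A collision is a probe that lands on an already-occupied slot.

3

Insert 595: h=0, slot 0 empty => index 0.
Insert 914: h=4, slot 4 empty => index 4.
Insert 970: h=4, slot 4 occupied => index 5.
Insert 60: h=4, slots 4,5 occupied => index 1.
Table: [595, 60, ., ., 914, 970, .]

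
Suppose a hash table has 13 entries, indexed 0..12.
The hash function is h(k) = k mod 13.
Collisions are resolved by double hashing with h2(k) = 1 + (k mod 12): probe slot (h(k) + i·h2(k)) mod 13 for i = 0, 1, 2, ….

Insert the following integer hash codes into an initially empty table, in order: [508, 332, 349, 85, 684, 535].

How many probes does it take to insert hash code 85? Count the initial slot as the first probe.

Insert 508: h=1, slot 1 empty → index 1.
Insert 332: h=7, slot 7 empty → index 7.
Insert 349: h=11, slot 11 empty → index 11.
Insert 85: h=7, h2=2, slot 7 occupied → index 9.
Insert 684: h=8, slot 8 empty → index 8.
Insert 535: h=2, slot 2 empty → index 2.
Table: [—, 508, 535, —, —, —, —, 332, 684, 85, —, 349, —]

2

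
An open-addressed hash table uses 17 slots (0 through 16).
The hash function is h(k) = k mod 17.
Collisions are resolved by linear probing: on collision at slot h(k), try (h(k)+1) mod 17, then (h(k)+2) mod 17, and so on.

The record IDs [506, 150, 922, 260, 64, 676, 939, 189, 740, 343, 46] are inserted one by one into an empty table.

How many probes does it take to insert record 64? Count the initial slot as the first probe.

506 hashes to 13; slot 13 is free => place at 13.
150 hashes to 14; slot 14 is free => place at 14.
922 hashes to 4; slot 4 is free => place at 4.
260 hashes to 5; slot 5 is free => place at 5.
64 hashes to 13; 13,14 taken => place at 15.
676 hashes to 13; 13,14,15 taken => place at 16.
939 hashes to 4; 4,5 taken => place at 6.
189 hashes to 2; slot 2 is free => place at 2.
740 hashes to 9; slot 9 is free => place at 9.
343 hashes to 3; slot 3 is free => place at 3.
46 hashes to 12; slot 12 is free => place at 12.
Table: [_, _, 189, 343, 922, 260, 939, _, _, 740, _, _, 46, 506, 150, 64, 676]

3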